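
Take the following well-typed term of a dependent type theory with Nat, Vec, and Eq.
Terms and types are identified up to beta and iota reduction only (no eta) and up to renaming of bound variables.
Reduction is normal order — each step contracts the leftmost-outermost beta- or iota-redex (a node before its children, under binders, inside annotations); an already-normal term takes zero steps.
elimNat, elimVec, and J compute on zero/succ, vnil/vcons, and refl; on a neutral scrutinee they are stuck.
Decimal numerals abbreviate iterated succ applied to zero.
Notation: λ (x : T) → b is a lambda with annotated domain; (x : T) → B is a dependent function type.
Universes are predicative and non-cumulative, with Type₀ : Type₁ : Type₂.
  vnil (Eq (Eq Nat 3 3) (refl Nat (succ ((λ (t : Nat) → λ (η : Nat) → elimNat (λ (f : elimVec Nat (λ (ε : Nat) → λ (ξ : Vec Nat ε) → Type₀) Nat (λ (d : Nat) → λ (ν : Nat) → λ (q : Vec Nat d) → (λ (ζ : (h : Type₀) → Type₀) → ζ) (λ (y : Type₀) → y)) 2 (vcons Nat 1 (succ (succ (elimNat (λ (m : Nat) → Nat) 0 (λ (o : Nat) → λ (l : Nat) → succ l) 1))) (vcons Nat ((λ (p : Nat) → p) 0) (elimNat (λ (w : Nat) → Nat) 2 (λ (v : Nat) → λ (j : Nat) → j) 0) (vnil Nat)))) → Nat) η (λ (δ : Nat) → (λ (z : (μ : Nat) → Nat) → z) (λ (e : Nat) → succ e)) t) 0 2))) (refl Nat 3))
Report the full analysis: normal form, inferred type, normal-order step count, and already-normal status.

reduced normal form:
  vnil (Eq (Eq Nat 3 3) (refl Nat 3) (refl Nat 3))
inferred type:
  Vec (Eq (Eq Nat 3 3) (refl Nat 3) (refl Nat 3)) 0
normal-order step count: 3
already normal: no
first contracted redex: a beta-redex


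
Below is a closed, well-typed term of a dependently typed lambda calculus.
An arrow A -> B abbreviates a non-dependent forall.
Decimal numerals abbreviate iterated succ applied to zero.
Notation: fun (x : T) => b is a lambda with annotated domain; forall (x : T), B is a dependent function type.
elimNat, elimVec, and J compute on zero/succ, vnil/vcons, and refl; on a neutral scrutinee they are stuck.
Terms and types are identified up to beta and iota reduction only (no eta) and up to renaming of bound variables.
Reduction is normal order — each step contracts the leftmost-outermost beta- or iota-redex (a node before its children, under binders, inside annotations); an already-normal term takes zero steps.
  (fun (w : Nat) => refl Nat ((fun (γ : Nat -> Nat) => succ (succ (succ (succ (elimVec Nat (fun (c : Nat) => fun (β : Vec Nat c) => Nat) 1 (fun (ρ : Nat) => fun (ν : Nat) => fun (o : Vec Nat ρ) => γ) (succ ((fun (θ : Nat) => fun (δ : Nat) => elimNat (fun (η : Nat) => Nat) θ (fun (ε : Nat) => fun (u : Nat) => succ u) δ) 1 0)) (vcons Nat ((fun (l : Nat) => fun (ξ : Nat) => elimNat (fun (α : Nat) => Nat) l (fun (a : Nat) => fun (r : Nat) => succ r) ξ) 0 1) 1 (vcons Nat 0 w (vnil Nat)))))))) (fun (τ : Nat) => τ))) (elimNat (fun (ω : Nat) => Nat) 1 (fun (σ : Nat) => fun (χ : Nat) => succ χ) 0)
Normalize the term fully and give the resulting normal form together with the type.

reduced normal form:
  refl Nat 5
the term's type:
  Eq Nat 5 5
observation: 13 normal-order steps normalize the term, beginning with a beta-redex.


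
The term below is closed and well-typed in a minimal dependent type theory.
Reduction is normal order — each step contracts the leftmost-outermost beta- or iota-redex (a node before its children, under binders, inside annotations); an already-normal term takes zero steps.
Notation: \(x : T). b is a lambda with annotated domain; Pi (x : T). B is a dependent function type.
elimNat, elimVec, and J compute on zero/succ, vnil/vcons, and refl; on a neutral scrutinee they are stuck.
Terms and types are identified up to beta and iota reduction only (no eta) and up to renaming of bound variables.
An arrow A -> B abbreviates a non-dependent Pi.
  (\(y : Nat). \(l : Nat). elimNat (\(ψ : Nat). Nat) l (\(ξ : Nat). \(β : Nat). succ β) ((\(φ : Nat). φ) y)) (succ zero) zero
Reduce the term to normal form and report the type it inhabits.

reduced normal form:
  succ zero
inferred type:
  Nat


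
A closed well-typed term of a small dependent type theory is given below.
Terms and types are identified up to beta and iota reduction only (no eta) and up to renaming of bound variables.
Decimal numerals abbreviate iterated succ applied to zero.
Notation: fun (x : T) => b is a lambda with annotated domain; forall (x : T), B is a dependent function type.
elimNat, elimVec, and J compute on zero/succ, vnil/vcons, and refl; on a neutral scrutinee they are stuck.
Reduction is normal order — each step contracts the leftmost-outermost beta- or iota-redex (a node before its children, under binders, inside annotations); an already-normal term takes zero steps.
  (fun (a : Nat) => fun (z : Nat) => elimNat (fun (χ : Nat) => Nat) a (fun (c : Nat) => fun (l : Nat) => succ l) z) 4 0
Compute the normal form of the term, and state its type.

reduced normal form:
  4
inferred type:
  Nat
observation: contracting a beta-redex first, the term normalizes in 3 steps.


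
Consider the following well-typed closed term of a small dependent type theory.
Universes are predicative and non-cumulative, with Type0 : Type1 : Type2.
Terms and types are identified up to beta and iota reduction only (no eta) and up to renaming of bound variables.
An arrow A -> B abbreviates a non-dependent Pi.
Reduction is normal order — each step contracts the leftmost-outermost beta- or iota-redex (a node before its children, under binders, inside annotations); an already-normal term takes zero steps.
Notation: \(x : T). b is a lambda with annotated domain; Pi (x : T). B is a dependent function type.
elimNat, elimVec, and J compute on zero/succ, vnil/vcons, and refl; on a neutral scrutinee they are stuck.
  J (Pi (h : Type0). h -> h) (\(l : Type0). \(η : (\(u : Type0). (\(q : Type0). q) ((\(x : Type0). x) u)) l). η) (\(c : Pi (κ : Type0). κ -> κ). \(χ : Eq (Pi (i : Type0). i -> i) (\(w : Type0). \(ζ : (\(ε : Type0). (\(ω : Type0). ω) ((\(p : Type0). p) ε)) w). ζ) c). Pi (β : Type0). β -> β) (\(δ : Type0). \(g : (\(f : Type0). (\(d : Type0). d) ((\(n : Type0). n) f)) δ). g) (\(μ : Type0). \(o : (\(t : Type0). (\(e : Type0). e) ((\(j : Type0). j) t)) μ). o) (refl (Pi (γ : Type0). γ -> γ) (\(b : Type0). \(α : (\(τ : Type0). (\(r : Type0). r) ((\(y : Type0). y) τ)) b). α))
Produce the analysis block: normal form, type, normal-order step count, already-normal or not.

resulting normal form:
  \(h : Type0). \(l : h). l
type:
  Pi (h : Type0). h -> h
normal-order step count: 4
term was already normal: no
first contracted redex: a J iota-redex


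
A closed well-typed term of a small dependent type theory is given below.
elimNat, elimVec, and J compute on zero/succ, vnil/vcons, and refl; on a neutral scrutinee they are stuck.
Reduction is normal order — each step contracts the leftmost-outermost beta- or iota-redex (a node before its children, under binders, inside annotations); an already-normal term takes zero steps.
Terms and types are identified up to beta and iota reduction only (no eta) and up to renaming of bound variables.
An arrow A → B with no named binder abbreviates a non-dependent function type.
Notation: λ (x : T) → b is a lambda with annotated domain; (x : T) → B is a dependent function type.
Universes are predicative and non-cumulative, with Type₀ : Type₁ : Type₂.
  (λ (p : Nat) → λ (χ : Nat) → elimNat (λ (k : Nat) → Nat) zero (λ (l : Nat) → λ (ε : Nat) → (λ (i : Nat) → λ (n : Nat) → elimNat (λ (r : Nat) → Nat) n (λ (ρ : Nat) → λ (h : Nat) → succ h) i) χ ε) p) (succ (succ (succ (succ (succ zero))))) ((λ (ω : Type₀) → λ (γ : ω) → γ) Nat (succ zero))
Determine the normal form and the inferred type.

resulting normal form:
  succ (succ (succ (succ (succ zero))))
type:
  Nat
observation: the leftmost-outermost redex is a beta-redex, and normalization takes 58 steps.


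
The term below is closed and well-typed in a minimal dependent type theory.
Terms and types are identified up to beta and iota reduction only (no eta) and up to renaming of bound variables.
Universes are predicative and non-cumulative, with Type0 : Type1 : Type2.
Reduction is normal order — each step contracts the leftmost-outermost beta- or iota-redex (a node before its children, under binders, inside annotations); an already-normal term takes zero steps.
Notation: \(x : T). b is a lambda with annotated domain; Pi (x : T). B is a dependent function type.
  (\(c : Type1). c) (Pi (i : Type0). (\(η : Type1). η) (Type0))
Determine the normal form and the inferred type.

normal form:
  Pi (c : Type0). Type0
the term's type:
  Type1
observation: the first redex contracted is a beta-redex; the normal form is reached in 2 normal-order steps.


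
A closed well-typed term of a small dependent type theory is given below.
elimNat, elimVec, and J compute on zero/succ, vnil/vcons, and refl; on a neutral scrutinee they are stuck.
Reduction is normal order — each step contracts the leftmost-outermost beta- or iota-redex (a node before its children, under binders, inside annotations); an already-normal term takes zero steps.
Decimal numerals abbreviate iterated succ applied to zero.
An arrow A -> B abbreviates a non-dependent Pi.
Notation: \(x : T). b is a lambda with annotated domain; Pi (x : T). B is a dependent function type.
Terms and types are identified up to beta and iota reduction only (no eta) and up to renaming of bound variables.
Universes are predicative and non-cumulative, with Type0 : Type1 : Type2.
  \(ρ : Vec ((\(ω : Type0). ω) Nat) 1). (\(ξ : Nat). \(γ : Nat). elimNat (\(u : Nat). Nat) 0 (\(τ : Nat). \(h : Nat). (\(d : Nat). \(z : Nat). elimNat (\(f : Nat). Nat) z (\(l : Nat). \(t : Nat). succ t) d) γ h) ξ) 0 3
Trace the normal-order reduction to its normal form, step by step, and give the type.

reduction (normal order):
  \(ρ : Vec ((\(ω : Type0). ω) Nat) 1). (\(ξ : Nat). \(γ : Nat). elimNat (\(u : Nat). Nat) 0 (\(τ : Nat). \(h : Nat). (\(d : Nat). \(z : Nat). elimNat (\(f : Nat). Nat) z (\(l : Nat). \(t : Nat). succ t) d) γ h) ξ) 0 3
  ~> \(ρ : Vec Nat 1). (\(ω : Nat). \(ξ : Nat). elimNat (\(γ : Nat). Nat) 0 (\(u : Nat). \(τ : Nat). (\(h : Nat). \(d : Nat). elimNat (\(z : Nat). Nat) d (\(f : Nat). \(l : Nat). succ l) h) ξ τ) ω) 0 3
  ~> \(ρ : Vec Nat 1). (\(ω : Nat). elimNat (\(ξ : Nat). Nat) 0 (\(γ : Nat). \(u : Nat). (\(τ : Nat). \(h : Nat). elimNat (\(d : Nat). Nat) h (\(z : Nat). \(f : Nat). succ f) τ) ω u) 0) 3
  ~> \(ρ : Vec Nat 1). elimNat (\(ω : Nat). Nat) 0 (\(ξ : Nat). \(γ : Nat). (\(u : Nat). \(τ : Nat). elimNat (\(h : Nat). Nat) τ (\(d : Nat). \(z : Nat). succ z) u) 3 γ) 0
  ~> \(ρ : Vec Nat 1). 0
the term's type:
  Vec Nat 1 -> Nat


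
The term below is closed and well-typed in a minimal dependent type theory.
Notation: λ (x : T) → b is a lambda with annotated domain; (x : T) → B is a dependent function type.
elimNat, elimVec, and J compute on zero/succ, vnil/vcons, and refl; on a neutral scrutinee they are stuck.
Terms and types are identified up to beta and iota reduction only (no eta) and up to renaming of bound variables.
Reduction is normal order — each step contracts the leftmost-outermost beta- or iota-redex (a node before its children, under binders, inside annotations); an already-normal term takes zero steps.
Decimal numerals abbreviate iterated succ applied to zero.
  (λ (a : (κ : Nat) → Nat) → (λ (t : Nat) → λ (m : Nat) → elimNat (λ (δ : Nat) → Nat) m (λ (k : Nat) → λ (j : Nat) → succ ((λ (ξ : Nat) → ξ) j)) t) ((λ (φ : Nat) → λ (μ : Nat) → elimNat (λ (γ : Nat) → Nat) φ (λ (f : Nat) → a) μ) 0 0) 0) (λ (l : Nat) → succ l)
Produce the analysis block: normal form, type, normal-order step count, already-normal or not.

reduced normal form:
  0
type:
  Nat
steps to reach normal form (normal order): 8
already normal: no
first redex: a beta-redex


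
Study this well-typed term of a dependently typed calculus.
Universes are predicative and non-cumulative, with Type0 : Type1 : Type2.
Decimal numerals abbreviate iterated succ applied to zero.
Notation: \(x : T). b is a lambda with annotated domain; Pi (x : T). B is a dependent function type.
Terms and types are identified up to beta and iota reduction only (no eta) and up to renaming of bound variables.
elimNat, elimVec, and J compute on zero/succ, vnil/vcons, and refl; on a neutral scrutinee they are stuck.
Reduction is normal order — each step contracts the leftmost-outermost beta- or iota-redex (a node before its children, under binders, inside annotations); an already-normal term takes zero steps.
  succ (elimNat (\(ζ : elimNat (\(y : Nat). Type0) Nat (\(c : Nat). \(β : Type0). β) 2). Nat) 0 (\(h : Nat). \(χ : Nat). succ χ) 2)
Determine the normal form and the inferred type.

resulting normal form:
  3
the term's type:
  Nat


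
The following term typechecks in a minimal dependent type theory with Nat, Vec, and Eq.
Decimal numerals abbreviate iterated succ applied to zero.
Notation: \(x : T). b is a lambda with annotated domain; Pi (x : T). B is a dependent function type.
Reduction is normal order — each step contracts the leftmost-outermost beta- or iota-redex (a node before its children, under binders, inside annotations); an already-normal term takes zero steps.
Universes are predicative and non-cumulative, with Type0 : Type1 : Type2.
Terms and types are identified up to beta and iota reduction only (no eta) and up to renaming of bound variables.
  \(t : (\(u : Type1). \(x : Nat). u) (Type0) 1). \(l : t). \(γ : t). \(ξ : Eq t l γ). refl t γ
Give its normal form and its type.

normal form:
  \(t : Type0). \(u : t). \(x : t). \(l : Eq t u x). refl t x
the term's type:
  Pi (t : Type0). Pi (u : t). Pi (x : t). Pi (l : Eq t u x). Eq t x x


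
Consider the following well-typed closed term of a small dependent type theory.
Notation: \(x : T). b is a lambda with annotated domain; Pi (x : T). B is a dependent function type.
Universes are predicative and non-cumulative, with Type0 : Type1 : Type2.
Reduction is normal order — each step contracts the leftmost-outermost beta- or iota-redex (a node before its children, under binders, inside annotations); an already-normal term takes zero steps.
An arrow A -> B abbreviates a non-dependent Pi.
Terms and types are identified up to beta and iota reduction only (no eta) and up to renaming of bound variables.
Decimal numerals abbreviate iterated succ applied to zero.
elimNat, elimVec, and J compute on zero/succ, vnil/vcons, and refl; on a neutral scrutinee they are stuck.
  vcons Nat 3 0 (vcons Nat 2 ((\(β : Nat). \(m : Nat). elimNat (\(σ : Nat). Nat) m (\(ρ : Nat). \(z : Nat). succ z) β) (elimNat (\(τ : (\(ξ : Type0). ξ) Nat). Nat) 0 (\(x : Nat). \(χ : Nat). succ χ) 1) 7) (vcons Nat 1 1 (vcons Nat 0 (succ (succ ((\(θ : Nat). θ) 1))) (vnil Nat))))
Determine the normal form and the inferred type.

normal form:
  vcons Nat 3 0 (vcons Nat 2 8 (vcons Nat 1 1 (vcons Nat 0 3 (vnil Nat))))
inferred type:
  Vec Nat 4
observation: 11 normal-order steps separate the term from its normal form.


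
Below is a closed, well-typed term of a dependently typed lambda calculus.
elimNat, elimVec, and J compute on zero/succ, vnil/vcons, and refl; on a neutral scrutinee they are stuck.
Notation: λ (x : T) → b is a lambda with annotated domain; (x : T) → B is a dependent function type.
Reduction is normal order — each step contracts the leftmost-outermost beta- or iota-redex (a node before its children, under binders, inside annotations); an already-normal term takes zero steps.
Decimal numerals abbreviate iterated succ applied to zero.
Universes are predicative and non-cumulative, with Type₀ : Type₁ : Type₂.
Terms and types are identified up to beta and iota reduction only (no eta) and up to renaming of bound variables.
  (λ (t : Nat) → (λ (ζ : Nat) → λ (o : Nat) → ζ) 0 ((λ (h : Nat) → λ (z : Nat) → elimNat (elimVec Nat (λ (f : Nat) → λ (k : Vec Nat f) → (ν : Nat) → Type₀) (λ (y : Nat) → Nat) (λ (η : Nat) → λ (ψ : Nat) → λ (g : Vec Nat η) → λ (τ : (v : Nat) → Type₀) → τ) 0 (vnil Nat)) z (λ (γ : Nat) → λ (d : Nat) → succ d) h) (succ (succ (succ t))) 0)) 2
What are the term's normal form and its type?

normal form:
  0
inferred type:
  Nat
observation: the first redex contracted is a beta-redex; the normal form is reached in 3 normal-order steps.


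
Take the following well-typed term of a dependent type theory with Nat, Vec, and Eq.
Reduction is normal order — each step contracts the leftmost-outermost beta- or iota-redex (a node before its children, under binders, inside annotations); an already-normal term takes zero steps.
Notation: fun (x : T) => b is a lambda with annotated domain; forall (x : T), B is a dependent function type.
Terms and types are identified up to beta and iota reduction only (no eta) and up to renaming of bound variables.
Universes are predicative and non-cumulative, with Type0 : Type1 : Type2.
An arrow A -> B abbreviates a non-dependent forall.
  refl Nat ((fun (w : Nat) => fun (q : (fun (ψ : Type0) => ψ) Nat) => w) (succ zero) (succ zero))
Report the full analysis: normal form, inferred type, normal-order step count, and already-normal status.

normal form:
  refl Nat (succ zero)
type:
  Eq Nat (succ zero) (succ zero)
reduction steps (normal order): 2
started in normal form: no
first contracted redex: a beta-redex


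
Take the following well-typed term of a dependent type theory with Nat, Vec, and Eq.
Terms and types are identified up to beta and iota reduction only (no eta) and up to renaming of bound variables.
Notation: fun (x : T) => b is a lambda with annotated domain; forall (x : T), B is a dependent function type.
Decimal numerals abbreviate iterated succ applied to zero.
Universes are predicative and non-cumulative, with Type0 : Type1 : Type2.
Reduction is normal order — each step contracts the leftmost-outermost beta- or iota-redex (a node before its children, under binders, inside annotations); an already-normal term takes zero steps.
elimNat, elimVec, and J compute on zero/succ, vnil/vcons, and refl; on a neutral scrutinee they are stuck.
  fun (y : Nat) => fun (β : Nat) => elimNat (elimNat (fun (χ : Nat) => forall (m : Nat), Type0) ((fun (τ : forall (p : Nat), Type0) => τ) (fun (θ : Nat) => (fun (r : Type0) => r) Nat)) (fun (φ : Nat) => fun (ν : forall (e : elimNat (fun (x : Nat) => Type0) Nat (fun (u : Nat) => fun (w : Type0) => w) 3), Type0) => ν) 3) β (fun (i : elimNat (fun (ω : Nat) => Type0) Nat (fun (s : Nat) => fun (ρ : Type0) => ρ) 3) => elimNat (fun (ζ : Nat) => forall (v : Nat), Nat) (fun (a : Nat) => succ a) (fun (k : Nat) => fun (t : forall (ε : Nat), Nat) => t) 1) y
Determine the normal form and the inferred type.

reduced normal form:
  fun (y : Nat) => fun (β : Nat) => elimNat (fun (χ : Nat) => Nat) β (fun (m : Nat) => fun (τ : Nat) => succ τ) y
inferred type:
  forall (y : Nat), forall (β : Nat), Nat


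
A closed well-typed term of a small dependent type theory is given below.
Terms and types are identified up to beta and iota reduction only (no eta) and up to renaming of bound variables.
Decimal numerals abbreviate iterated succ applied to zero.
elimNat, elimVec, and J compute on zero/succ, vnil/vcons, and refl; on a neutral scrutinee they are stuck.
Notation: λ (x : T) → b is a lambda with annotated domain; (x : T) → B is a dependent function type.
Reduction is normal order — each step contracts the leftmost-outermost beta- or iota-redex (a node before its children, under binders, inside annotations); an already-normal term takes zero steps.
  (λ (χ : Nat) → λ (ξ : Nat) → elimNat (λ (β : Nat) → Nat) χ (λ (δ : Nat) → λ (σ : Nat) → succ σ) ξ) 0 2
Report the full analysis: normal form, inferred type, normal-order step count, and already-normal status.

resulting normal form:
  2
the term's type:
  Nat
reduction steps (normal order): 9
already normal: no
first contracted redex: a beta-redex


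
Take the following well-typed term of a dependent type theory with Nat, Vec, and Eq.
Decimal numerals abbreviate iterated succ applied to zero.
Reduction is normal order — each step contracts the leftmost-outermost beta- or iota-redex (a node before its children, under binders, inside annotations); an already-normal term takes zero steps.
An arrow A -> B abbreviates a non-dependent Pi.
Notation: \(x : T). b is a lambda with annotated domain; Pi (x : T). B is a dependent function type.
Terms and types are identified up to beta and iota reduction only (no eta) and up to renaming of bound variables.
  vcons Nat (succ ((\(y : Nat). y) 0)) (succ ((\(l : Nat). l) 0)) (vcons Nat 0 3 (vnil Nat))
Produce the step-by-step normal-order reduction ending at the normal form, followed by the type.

normal-order reduction sequence:
  vcons Nat (succ ((\(y : Nat). y) 0)) (succ ((\(l : Nat). l) 0)) (vcons Nat 0 3 (vnil Nat))
  ~> vcons Nat 1 (succ ((\(y : Nat). y) 0)) (vcons Nat 0 3 (vnil Nat))
  ~> vcons Nat 1 1 (vcons Nat 0 3 (vnil Nat))
type:
  Vec Nat 2


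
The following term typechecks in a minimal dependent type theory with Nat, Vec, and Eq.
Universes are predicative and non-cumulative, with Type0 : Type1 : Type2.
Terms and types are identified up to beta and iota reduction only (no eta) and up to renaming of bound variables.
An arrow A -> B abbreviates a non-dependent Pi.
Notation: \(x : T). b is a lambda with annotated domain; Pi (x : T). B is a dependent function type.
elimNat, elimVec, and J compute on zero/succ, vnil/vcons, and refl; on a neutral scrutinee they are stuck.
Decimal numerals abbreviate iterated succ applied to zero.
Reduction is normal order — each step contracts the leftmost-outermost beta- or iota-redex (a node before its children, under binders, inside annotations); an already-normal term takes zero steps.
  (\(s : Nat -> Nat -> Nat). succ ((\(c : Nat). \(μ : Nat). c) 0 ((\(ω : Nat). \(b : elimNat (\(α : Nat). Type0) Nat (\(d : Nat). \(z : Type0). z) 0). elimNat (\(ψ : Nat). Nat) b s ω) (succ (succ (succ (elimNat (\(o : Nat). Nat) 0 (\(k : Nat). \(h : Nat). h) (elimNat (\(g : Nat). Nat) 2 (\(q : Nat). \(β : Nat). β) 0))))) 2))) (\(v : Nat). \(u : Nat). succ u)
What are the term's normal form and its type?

normal form:
  1
type:
  Nat
observation: 3 normal-order steps normalize the term, beginning with a beta-redex.


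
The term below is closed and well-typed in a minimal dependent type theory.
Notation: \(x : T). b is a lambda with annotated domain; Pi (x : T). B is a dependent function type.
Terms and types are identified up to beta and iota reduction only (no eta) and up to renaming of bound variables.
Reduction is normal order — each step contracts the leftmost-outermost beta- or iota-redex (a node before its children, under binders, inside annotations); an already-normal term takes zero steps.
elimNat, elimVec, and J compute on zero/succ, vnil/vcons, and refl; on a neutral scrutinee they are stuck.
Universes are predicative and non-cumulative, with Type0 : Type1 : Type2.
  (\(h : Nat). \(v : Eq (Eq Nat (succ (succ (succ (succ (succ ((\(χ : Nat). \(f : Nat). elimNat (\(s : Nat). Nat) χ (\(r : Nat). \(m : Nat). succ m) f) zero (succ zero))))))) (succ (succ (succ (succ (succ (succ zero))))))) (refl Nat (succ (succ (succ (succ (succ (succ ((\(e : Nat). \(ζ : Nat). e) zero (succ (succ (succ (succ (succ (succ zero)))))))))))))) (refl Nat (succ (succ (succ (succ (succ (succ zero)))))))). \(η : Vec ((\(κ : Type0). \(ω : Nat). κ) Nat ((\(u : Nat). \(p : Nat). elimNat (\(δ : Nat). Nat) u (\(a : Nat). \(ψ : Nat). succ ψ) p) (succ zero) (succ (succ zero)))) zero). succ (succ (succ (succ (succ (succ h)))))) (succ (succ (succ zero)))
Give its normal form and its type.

resulting normal form:
  \(h : Eq (Eq Nat (succ (succ (succ (succ (succ (succ zero)))))) (succ (succ (succ (succ (succ (succ zero))))))) (refl Nat (succ (succ (succ (succ (succ (succ zero))))))) (refl Nat (succ (succ (succ (succ (succ (succ zero)))))))). \(v : Vec Nat zero). succ (succ (succ (succ (succ (succ (succ (succ (succ zero))))))))
the term's type:
  Pi (h : Eq (Eq Nat (succ (succ (succ (succ (succ (succ zero)))))) (succ (succ (succ (succ (succ (succ zero))))))) (refl Nat (succ (succ (succ (succ (succ (succ zero))))))) (refl Nat (succ (succ (succ (succ (succ (succ zero)))))))). Pi (v : Vec Nat zero). Nat


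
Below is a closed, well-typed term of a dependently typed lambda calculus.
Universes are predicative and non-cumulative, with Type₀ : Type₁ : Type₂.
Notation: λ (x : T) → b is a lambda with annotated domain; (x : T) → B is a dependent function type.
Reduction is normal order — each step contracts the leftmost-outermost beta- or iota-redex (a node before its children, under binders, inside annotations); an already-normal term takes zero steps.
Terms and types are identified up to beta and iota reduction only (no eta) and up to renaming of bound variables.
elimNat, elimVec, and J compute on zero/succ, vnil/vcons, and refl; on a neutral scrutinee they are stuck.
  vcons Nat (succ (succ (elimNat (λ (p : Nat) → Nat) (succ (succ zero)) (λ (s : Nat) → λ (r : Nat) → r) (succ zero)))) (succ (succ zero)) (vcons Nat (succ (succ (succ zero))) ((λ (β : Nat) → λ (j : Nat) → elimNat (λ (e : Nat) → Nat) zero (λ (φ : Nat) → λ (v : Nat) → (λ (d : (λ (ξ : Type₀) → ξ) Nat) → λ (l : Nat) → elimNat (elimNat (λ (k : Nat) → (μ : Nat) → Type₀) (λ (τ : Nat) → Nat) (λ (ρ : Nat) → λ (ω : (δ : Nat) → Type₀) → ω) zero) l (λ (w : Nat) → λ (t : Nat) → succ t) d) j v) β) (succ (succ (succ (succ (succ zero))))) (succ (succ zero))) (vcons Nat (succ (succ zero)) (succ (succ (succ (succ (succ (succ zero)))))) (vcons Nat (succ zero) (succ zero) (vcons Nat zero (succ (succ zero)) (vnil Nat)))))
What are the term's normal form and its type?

reduced normal form:
  vcons Nat (succ (succ (succ (succ zero)))) (succ (succ zero)) (vcons Nat (succ (succ (succ zero))) (succ (succ (succ (succ (succ (succ (succ (succ (succ (succ zero)))))))))) (vcons Nat (succ (succ zero)) (succ (succ (succ (succ (succ (succ zero)))))) (vcons Nat (succ zero) (succ zero) (vcons Nat zero (succ (succ zero)) (vnil Nat)))))
the term's type:
  Vec Nat (succ (succ (succ (succ (succ zero)))))
observation: the leftmost-outermost redex is an elimNat iota-redex, and normalization takes 67 steps.


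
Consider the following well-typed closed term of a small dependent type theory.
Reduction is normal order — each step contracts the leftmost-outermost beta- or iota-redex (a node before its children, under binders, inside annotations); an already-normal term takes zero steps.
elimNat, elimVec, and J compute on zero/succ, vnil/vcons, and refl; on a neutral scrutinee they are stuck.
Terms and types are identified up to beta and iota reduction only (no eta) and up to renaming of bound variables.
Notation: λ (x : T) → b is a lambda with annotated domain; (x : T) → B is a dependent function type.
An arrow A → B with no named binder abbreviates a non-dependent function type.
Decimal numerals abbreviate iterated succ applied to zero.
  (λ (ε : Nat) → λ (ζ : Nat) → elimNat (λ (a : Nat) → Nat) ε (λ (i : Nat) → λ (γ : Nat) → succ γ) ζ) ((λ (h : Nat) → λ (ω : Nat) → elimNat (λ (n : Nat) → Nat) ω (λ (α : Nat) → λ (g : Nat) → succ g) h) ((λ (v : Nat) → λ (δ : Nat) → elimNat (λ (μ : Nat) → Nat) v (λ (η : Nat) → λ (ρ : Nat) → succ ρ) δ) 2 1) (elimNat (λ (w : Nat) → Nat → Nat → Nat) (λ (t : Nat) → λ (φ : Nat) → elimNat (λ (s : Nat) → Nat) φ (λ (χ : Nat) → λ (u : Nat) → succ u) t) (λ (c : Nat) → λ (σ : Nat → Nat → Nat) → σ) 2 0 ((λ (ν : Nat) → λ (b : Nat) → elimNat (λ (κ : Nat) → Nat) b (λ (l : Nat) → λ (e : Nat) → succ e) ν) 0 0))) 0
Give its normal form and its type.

reduced normal form:
  3
the term's type:
  Nat


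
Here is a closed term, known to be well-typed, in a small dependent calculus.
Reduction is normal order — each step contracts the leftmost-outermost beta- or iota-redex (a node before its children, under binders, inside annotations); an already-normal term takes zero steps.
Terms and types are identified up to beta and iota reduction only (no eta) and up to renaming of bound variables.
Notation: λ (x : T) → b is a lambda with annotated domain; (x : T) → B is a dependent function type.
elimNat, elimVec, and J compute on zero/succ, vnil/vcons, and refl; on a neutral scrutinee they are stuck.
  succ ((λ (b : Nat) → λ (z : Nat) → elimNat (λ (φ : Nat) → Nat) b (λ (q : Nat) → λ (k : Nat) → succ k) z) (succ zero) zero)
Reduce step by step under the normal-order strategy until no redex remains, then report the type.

normal-order reduction:
  succ ((λ (b : Nat) → λ (z : Nat) → elimNat (λ (φ : Nat) → Nat) b (λ (q : Nat) → λ (k : Nat) → succ k) z) (succ zero) zero)
  ~> succ ((λ (b : Nat) → elimNat (λ (z : Nat) → Nat) (succ zero) (λ (φ : Nat) → λ (q : Nat) → succ q) b) zero)
  ~> succ (elimNat (λ (b : Nat) → Nat) (succ zero) (λ (z : Nat) → λ (φ : Nat) → succ φ) zero)
  ~> succ (succ zero)
type:
  Nat


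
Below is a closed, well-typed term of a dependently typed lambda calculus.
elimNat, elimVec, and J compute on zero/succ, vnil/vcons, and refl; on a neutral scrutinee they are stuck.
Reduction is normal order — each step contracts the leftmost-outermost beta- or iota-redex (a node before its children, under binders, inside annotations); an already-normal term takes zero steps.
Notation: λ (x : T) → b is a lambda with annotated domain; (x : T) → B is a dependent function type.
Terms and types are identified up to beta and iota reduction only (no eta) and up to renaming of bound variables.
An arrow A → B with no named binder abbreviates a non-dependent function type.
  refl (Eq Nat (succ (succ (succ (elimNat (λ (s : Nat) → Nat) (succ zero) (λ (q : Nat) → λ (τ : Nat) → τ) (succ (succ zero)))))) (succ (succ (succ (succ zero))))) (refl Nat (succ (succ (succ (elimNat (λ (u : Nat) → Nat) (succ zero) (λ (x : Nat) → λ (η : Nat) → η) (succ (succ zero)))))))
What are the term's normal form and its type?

resulting normal form:
  refl (Eq Nat (succ (succ (succ (succ zero)))) (succ (succ (succ (succ zero))))) (refl Nat (succ (succ (succ (succ zero)))))
type:
  Eq (Eq Nat (succ (succ (succ (succ zero)))) (succ (succ (succ (succ zero))))) (refl Nat (succ (succ (succ (succ zero))))) (refl Nat (succ (succ (succ (succ zero)))))


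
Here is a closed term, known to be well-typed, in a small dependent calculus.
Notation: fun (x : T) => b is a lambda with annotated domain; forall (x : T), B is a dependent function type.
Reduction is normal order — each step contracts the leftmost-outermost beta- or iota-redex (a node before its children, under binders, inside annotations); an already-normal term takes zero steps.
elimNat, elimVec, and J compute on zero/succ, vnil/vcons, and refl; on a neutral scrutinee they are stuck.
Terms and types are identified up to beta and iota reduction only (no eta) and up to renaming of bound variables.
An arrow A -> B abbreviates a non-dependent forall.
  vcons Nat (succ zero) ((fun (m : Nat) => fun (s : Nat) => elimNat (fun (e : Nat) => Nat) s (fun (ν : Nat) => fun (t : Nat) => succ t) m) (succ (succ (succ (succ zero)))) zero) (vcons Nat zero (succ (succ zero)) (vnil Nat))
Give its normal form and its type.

normal form:
  vcons Nat (succ zero) (succ (succ (succ (succ zero)))) (vcons Nat zero (succ (succ zero)) (vnil Nat))
inferred type:
  Vec Nat (succ (succ zero))
observation: reduction starts at a beta-redex, and 15 normal-order steps reach the normal form.


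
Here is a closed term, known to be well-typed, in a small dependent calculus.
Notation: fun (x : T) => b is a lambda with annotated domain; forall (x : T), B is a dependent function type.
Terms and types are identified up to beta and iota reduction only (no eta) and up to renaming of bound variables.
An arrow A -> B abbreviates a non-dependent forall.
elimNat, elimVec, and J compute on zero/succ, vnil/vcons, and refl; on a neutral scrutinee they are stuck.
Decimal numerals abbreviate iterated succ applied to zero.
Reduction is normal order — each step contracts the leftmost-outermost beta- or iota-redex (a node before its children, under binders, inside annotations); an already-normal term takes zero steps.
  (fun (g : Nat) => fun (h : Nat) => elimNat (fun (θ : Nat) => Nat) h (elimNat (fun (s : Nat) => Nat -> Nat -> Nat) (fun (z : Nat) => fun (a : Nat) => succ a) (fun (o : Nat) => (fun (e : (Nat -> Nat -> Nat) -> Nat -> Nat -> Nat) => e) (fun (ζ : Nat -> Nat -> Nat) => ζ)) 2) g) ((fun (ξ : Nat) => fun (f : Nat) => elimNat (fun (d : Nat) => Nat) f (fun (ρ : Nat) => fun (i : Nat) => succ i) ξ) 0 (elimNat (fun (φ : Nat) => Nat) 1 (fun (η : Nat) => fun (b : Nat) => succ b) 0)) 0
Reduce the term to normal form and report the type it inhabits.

normal form:
  1
the term's type:
  Nat


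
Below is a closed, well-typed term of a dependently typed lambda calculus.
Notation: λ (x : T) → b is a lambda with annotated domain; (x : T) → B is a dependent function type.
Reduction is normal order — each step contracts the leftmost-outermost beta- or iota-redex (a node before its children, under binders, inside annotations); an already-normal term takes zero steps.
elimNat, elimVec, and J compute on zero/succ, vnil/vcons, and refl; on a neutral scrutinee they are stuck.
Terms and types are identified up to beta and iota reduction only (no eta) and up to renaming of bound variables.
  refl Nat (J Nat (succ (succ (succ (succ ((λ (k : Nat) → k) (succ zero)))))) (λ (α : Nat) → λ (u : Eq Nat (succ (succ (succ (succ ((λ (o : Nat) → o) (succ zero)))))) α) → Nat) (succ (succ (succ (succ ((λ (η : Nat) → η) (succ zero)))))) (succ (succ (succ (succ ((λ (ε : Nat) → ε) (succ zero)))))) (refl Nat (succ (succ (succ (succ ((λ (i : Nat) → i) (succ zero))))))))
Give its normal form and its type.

reduced normal form:
  refl Nat (succ (succ (succ (succ (succ zero)))))
the term's type:
  Eq Nat (succ (succ (succ (succ (succ zero))))) (succ (succ (succ (succ (succ zero)))))


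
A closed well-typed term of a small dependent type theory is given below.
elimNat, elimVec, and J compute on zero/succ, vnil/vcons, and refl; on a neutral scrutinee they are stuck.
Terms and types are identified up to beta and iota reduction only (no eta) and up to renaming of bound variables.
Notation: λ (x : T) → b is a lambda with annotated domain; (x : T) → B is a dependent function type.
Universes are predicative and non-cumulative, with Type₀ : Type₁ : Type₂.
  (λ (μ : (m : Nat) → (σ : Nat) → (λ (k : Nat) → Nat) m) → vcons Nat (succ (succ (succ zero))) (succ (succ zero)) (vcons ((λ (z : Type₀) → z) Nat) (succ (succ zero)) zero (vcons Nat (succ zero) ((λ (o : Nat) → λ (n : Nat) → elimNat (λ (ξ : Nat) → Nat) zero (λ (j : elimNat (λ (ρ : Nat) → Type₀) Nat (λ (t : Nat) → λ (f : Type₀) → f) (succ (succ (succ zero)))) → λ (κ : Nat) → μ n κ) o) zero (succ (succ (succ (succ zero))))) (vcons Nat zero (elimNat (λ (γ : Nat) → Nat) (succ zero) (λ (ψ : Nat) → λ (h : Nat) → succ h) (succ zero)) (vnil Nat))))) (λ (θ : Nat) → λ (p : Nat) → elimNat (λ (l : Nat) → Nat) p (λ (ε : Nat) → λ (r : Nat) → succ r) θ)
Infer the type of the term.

the term's type:
  Vec Nat (succ (succ (succ (succ zero))))


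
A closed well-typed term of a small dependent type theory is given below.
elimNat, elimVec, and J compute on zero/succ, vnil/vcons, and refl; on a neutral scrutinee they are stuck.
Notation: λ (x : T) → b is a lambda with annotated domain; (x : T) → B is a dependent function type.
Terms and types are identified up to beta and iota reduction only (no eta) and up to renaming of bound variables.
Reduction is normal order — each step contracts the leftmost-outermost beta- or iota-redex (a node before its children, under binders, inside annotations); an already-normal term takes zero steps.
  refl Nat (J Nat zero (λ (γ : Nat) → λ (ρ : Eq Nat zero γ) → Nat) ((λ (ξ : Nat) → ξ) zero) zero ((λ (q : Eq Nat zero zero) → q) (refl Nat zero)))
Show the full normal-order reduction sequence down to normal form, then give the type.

reduction (normal order):
  refl Nat (J Nat zero (λ (γ : Nat) → λ (ρ : Eq Nat zero γ) → Nat) ((λ (ξ : Nat) → ξ) zero) zero ((λ (q : Eq Nat zero zero) → q) (refl Nat zero)))
  ~> refl Nat (J Nat zero (λ (γ : Nat) → λ (ρ : Eq Nat zero γ) → Nat) zero zero ((λ (ξ : Eq Nat zero zero) → ξ) (refl Nat zero)))
  ~> refl Nat (J Nat zero (λ (γ : Nat) → λ (ρ : Eq Nat zero γ) → Nat) zero zero (refl Nat zero))
  ~> refl Nat zero
type:
  Eq Nat zero zero


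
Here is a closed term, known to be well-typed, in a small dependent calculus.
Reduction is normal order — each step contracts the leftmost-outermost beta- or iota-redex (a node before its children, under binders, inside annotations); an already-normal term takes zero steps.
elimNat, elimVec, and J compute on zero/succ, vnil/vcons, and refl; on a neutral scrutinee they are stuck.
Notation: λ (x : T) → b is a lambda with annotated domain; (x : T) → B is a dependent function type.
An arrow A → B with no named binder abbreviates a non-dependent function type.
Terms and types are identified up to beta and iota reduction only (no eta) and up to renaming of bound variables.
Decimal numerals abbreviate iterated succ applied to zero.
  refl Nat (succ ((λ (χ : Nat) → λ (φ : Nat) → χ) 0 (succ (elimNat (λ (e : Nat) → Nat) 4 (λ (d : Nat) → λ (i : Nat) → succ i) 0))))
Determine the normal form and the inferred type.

reduced normal form:
  refl Nat 1
type:
  Eq Nat 1 1
observation: the first redex contracted is a beta-redex; the normal form is reached in 2 normal-order steps.


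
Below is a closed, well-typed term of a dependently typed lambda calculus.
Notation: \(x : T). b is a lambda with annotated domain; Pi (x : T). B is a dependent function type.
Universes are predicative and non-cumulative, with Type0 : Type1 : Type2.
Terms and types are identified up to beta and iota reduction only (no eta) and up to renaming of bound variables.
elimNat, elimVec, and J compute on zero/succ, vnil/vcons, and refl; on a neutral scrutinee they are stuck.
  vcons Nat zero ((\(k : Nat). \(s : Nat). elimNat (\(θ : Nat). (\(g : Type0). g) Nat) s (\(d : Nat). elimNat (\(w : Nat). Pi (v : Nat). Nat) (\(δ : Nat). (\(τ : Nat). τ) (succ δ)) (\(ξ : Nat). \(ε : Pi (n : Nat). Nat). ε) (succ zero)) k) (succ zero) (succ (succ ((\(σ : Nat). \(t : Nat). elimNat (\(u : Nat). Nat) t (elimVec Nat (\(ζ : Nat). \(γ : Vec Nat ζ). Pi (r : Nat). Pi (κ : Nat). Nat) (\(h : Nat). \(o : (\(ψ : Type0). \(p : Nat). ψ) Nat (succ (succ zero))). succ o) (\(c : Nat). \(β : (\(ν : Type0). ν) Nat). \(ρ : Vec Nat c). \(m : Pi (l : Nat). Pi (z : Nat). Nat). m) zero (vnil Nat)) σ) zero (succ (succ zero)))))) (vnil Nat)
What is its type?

inferred type:
  Vec Nat (succ zero)


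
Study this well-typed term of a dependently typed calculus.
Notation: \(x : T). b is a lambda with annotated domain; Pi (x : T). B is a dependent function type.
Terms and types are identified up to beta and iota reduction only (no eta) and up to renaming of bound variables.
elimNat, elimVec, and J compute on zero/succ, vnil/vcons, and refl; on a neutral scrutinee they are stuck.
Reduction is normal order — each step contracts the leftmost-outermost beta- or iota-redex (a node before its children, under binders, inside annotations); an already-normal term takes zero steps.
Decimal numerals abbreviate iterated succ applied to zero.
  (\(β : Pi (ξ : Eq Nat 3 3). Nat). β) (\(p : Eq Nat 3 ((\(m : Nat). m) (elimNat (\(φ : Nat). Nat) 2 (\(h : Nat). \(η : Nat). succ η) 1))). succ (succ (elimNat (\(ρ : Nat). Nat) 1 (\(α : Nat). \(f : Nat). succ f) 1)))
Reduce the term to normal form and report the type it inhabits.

normal form:
  \(β : Eq Nat 3 3). 4
inferred type:
  Pi (β : Eq Nat 3 3). Nat
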